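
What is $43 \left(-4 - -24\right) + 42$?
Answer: $902$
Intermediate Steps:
$43 \left(-4 - -24\right) + 42 = 43 \left(-4 + 24\right) + 42 = 43 \cdot 20 + 42 = 860 + 42 = 902$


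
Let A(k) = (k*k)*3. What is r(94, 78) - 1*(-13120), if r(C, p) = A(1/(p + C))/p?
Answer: 10091694081/769184 ≈ 13120.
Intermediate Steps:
A(k) = 3*k² (A(k) = k²*3 = 3*k²)
r(C, p) = 3/(p*(C + p)²) (r(C, p) = (3*(1/(p + C))²)/p = (3*(1/(C + p))²)/p = (3/(C + p)²)/p = 3/(p*(C + p)²))
r(94, 78) - 1*(-13120) = 3/(78*(94 + 78)²) - 1*(-13120) = 3*(1/78)/172² + 13120 = 3*(1/78)*(1/29584) + 13120 = 1/769184 + 13120 = 10091694081/769184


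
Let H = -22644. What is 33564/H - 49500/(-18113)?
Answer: 42744439/34179231 ≈ 1.2506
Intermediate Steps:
33564/H - 49500/(-18113) = 33564/(-22644) - 49500/(-18113) = 33564*(-1/22644) - 49500*(-1/18113) = -2797/1887 + 49500/18113 = 42744439/34179231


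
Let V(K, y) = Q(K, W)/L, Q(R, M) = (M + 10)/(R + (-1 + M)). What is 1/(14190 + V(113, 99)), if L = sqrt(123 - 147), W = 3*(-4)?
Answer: 851400000/12081366000001 - 100*I*sqrt(6)/12081366000001 ≈ 7.0472e-5 - 2.0275e-11*I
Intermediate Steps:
W = -12
L = 2*I*sqrt(6) (L = sqrt(-24) = 2*I*sqrt(6) ≈ 4.899*I)
Q(R, M) = (10 + M)/(-1 + M + R)
V(K, y) = I*sqrt(6)/(6*(-13 + K)) (V(K, y) = ((10 - 12)/(-1 - 12 + K))/((2*I*sqrt(6))) = (-2/(-13 + K))*(-I*sqrt(6)/12) = I*sqrt(6)/(6*(-13 + K)))
1/(14190 + V(113, 99)) = 1/(14190 + I*sqrt(6)/(6*(-13 + 113))) = 1/(14190 + (1/6)*I*sqrt(6)/100) = 1/(14190 + (1/6)*I*sqrt(6)*(1/100)) = 1/(14190 + I*sqrt(6)/600)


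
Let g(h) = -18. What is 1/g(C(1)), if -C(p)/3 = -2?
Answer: -1/18 ≈ -0.055556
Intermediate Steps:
C(p) = 6 (C(p) = -3*(-2) = 6)
1/g(C(1)) = 1/(-18) = -1/18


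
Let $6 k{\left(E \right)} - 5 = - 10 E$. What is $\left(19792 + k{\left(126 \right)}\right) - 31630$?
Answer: $- \frac{72283}{6} \approx -12047.0$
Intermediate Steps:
$k{\left(E \right)} = \frac{5}{6} - \frac{5 E}{3}$ ($k{\left(E \right)} = \frac{5}{6} + \frac{\left(-10\right) E}{6} = \frac{5}{6} - \frac{5 E}{3}$)
$\left(19792 + k{\left(126 \right)}\right) - 31630 = \left(19792 + \left(\frac{5}{6} - 210\right)\right) - 31630 = \left(19792 - \frac{1255}{6}\right) - 31630 = \frac{117497}{6} - 31630 = - \frac{72283}{6}$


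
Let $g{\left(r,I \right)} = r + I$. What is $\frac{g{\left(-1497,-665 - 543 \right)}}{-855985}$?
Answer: $\frac{541}{171197} \approx 0.0031601$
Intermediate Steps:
$g{\left(r,I \right)} = I + r$
$\frac{g{\left(-1497,-665 - 543 \right)}}{-855985} = \frac{\left(-665 - 543\right) - 1497}{-855985} = \left(\left(-665 - 543\right) - 1497\right) \left(- \frac{1}{855985}\right) = \left(-1208 - 1497\right) \left(- \frac{1}{855985}\right) = \left(-2705\right) \left(- \frac{1}{855985}\right) = \frac{541}{171197}$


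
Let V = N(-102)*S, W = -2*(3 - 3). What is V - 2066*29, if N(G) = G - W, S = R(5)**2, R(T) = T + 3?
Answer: -66442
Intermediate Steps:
W = 0 (W = -2*0 = 0)
R(T) = 3 + T
S = 64 (S = (3 + 5)**2 = 8**2 = 64)
N(G) = G (N(G) = G - 1*0 = G + 0 = G)
V = -6528 (V = -102*64 = -6528)
V - 2066*29 = -6528 - 2066*29 = -6528 - 1*59914 = -6528 - 59914 = -66442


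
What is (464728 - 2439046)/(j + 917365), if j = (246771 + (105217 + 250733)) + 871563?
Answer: -1974318/2391649 ≈ -0.82551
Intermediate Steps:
j = 1474284 (j = (246771 + 355950) + 871563 = 602721 + 871563 = 1474284)
(464728 - 2439046)/(j + 917365) = (464728 - 2439046)/(1474284 + 917365) = -1974318/2391649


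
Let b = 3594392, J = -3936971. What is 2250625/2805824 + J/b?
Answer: -369602403013/1260653917376 ≈ -0.29318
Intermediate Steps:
2250625/2805824 + J/b = 2250625/2805824 - 3936971/3594392 = -369602403013/1260653917376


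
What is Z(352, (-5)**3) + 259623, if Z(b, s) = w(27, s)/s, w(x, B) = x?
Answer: 32452848/125 ≈ 2.5962e+5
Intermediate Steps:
Z(b, s) = 27/s
Z(352, (-5)**3) + 259623 = 27/((-5)**3) + 259623 = 27/(-125) + 259623 = 27*(-1/125) + 259623 = -27/125 + 259623 = 32452848/125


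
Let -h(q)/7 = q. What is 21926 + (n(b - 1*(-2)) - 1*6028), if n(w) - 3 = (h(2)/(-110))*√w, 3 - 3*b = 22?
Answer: 15901 + 7*I*√39/165 ≈ 15901.0 + 0.26494*I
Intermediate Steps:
b = -19/3 (b = 1 - ⅓*22 = 1 - 22/3 = -19/3 ≈ -6.3333)
h(q) = -7*q
n(w) = 3 + 7*√w/55 (n(w) = 3 + (-7*2/(-110))*√w = 3 + (-14*(-1/110))*√w = 3 + 7*√w/55)
21926 + (n(b - 1*(-2)) - 1*6028) = 21926 + ((3 + 7*√(-19/3 - 1*(-2))/55) - 1*6028) = 21926 + ((3 + 7*√(-19/3 + 2)/55) - 6028) = 21926 + ((3 + 7*√(-13/3)/55) - 6028) = 21926 + ((3 + 7*(I*√39/3)/55) - 6028) = 21926 + ((3 + 7*I*√39/165) - 6028) = 21926 + (-6025 + 7*I*√39/165) = 15901 + 7*I*√39/165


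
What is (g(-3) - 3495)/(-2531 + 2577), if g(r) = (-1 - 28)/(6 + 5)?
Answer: -19237/253 ≈ -76.036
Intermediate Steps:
g(r) = -29/11
(g(-3) - 3495)/(-2531 + 2577) = (-29/11 - 3495)/(-2531 + 2577) = -38474/11/46 = -38474/11*1/46 = -19237/253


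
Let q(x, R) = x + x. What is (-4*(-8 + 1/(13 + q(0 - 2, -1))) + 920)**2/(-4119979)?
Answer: -73342096/333718299 ≈ -0.21977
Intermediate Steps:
q(x, R) = 2*x
(-4*(-8 + 1/(13 + q(0 - 2, -1))) + 920)**2/(-4119979) = (-4*(-8 + 1/(13 + 2*(0 - 2))) + 920)**2/(-4119979) = (-4*(-8 + 1/(13 + 2*(-2))) + 920)**2*(-1/4119979) = (-4*(-8 + 1/(13 - 4)) + 920)**2*(-1/4119979) = (-4*(-8 + 1/9) + 920)**2*(-1/4119979) = (-4*(-71/9) + 920)**2*(-1/4119979) = (284/9 + 920)**2*(-1/4119979) = (8564/9)**2*(-1/4119979) = (73342096/81)*(-1/4119979) = -73342096/333718299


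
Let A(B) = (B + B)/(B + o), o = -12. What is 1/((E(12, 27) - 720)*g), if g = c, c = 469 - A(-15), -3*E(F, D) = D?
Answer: -1/341091 ≈ -2.9318e-6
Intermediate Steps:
E(F, D) = -D/3
A(B) = 2*B/(-12 + B) (A(B) = (B + B)/(B - 12) = (2*B)/(-12 + B) = 2*B/(-12 + B))
c = 4211/9 (c = 469 - 2*(-15)/(-12 - 15) = 469 - 2*(-15)/(-27) = 469 - 2*(-15)*(-1)/27 = 469 - 1*10/9 = 469 - 10/9 = 4211/9 ≈ 467.89)
g = 4211/9 ≈ 467.89
1/((E(12, 27) - 720)*g) = 1/((-⅓*27 - 720)*(4211/9)) = (9/4211)/(-9 - 720) = (9/4211)/(-729) = -1/729*9/4211 = -1/341091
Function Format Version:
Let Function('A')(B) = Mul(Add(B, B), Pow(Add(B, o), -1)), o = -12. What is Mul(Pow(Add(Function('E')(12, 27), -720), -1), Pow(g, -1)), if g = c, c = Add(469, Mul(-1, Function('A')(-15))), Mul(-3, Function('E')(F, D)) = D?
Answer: Rational(-1, 341091) ≈ -2.9318e-6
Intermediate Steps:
Function('E')(F, D) = Mul(Rational(-1, 3), D)
Function('A')(B) = Mul(2, B, Pow(Add(-12, B), -1)) (Function('A')(B) = Mul(Add(B, B), Pow(Add(B, -12), -1)) = Mul(Mul(2, B), Pow(Add(-12, B), -1)) = Mul(2, B, Pow(Add(-12, B), -1)))
c = Rational(4211, 9) (c = Add(469, Mul(-1, Mul(2, -15, Pow(Add(-12, -15), -1)))) = Add(469, Mul(-1, Mul(2, -15, Pow(-27, -1)))) = Add(469, Mul(-1, Mul(2, -15, Rational(-1, 27)))) = Add(469, Mul(-1, Rational(10, 9))) = Add(469, Rational(-10, 9)) = Rational(4211, 9) ≈ 467.89)
g = Rational(4211, 9) ≈ 467.89
Mul(Pow(Add(Function('E')(12, 27), -720), -1), Pow(g, -1)) = Mul(Pow(Add(Mul(Rational(-1, 3), 27), -720), -1), Pow(Rational(4211, 9), -1)) = Mul(Pow(Add(-9, -720), -1), Rational(9, 4211)) = Mul(Pow(-729, -1), Rational(9, 4211)) = Mul(Rational(-1, 729), Rational(9, 4211)) = Rational(-1, 341091)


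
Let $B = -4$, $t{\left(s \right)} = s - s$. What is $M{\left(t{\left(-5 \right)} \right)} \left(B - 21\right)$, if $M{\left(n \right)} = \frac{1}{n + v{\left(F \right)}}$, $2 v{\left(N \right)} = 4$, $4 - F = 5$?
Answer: $- \frac{25}{2} \approx -12.5$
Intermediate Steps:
$F = -1$ ($F = 4 - 5 = -1$)
$v{\left(N \right)} = 2$ ($v{\left(N \right)} = \frac{1}{2} \cdot 4 = 2$)
$t{\left(s \right)} = 0$
$M{\left(n \right)} = \frac{1}{2 + n}$ ($M{\left(n \right)} = \frac{1}{n + 2} = \frac{1}{2 + n}$)
$M{\left(t{\left(-5 \right)} \right)} \left(B - 21\right) = \frac{-4 - 21}{2 + 0} = \frac{1}{2} \left(-25\right) = - \frac{25}{2}$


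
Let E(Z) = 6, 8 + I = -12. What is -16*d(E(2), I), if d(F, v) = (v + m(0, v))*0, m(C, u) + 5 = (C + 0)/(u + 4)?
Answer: 0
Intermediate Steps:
I = -20 (I = -8 - 12 = -20)
m(C, u) = -5 + C/(4 + u) (m(C, u) = -5 + (C + 0)/(u + 4) = -5 + C/(4 + u))
d(F, v) = 0 (d(F, v) = (v + (-20 + 0 - 5*v)/(4 + v))*0 = (v + (-20 - 5*v)/(4 + v))*0 = 0)
-16*d(E(2), I) = -16*0 = 0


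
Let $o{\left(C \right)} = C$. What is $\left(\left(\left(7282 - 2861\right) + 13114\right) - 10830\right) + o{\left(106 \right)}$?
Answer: $6811$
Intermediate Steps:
$\left(\left(\left(7282 - 2861\right) + 13114\right) - 10830\right) + o{\left(106 \right)} = \left(\left(\left(7282 - 2861\right) + 13114\right) - 10830\right) + 106 = \left(\left(4421 + 13114\right) - 10830\right) + 106 = \left(17535 - 10830\right) + 106 = 6705 + 106 = 6811$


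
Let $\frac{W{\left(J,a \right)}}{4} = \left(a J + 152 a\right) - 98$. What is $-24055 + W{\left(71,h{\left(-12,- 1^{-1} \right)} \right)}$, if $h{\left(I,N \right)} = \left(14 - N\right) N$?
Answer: $-37827$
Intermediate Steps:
$h{\left(I,N \right)} = N \left(14 - N\right)$
$W{\left(J,a \right)} = -392 + 608 a + 4 J a$ ($W{\left(J,a \right)} = 4 \left(\left(a J + 152 a\right) - 98\right) = 4 \left(\left(J a + 152 a\right) - 98\right) = 4 \left(\left(152 a + J a\right) - 98\right) = 4 \left(-98 + 152 a + J a\right) = -392 + 608 a + 4 J a$)
$-24055 + W{\left(71,h{\left(-12,- 1^{-1} \right)} \right)} = -24055 + \left(-392 + 608 - 1^{-1} \left(14 - - 1^{-1}\right) + 4 \cdot 71 - 1^{-1} \left(14 - - 1^{-1}\right)\right) = -24055 + \left(-392 + 608 \left(-1\right) 1 \left(14 - \left(-1\right) 1\right) + 4 \cdot 71 \left(-1\right) 1 \left(14 - \left(-1\right) 1\right)\right) = -24055 + \left(-392 + 608 \left(- (14 - -1)\right) + 4 \cdot 71 \left(- (14 - -1)\right)\right) = -24055 + \left(-392 + 608 \left(- (14 + 1)\right) + 4 \cdot 71 \left(- (14 + 1)\right)\right) = -24055 + \left(-392 + 608 \left(\left(-1\right) 15\right) + 4 \cdot 71 \left(\left(-1\right) 15\right)\right) = -24055 + \left(-392 + 608 \left(-15\right) + 4 \cdot 71 \left(-15\right)\right) = -24055 - 13772 = -37827$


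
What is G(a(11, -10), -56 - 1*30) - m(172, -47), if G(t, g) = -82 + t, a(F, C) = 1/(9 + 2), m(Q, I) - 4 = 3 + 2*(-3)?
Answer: -912/11 ≈ -82.909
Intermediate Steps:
m(Q, I) = 1 (m(Q, I) = 4 + (3 + 2*(-3)) = 4 + (3 - 6) = 4 - 3 = 1)
a(F, C) = 1/11
G(a(11, -10), -56 - 1*30) - m(172, -47) = (-82 + 1/11) - 1*1 = -901/11 - 1 = -912/11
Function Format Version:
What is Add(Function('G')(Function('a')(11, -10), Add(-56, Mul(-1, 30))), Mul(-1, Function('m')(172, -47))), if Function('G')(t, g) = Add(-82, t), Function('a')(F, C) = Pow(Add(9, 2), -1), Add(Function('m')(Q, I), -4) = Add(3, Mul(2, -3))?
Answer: Rational(-912, 11) ≈ -82.909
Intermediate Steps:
Function('m')(Q, I) = 1 (Function('m')(Q, I) = Add(4, Add(3, Mul(2, -3))) = Add(4, Add(3, -6)) = Add(4, -3) = 1)
Function('a')(F, C) = Rational(1, 11) (Function('a')(F, C) = Pow(11, -1) = Rational(1, 11))
Add(Function('G')(Function('a')(11, -10), Add(-56, Mul(-1, 30))), Mul(-1, Function('m')(172, -47))) = Add(Add(-82, Rational(1, 11)), Mul(-1, 1)) = Add(Rational(-901, 11), -1) = Rational(-912, 11)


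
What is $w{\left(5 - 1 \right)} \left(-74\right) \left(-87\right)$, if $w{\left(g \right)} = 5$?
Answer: $32190$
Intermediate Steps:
$w{\left(5 - 1 \right)} \left(-74\right) \left(-87\right) = 5 \left(-74\right) \left(-87\right) = \left(-370\right) \left(-87\right) = 32190$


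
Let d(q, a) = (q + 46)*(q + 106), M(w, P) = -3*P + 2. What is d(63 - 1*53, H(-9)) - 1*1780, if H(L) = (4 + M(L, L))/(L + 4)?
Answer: 4716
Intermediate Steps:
M(w, P) = 2 - 3*P
H(L) = (6 - 3*L)/(4 + L) (H(L) = (4 + (2 - 3*L))/(L + 4) = (6 - 3*L)/(4 + L))
d(q, a) = (46 + q)*(106 + q)
d(63 - 1*53, H(-9)) - 1*1780 = (4876 + (63 - 1*53)² + 152*(63 - 1*53)) - 1*1780 = (4876 + (63 - 53)² + 152*(63 - 53)) - 1780 = (4876 + 10² + 152*10) - 1780 = (4876 + 100 + 1520) - 1780 = 6496 - 1780 = 4716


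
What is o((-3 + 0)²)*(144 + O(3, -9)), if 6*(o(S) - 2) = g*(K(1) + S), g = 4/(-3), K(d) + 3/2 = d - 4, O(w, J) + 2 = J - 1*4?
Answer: 129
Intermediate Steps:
O(w, J) = -6 + J (O(w, J) = -2 + (J - 1*4) = -2 + (J - 4) = -2 + (-4 + J) = -6 + J)
K(d) = -11/2 + d (K(d) = -3/2 + (d - 4) = -3/2 + (-4 + d) = -11/2 + d)
g = -4/3 (g = 4*(-⅓) = -4/3 ≈ -1.3333)
o(S) = 3 - 2*S/9 (o(S) = 2 + (-4*((-11/2 + 1) + S)/3)/6 = 2 + (-4*(-9/2 + S)/3)/6 = 2 + (6 - 4*S/3)/6 = 2 + (1 - 2*S/9) = 3 - 2*S/9)
o((-3 + 0)²)*(144 + O(3, -9)) = (3 - 2*(-3 + 0)²/9)*(144 + (-6 - 9)) = (3 - 2/9*(-3)²)*(144 - 15) = (3 - 2/9*9)*129 = (3 - 2)*129 = 1*129 = 129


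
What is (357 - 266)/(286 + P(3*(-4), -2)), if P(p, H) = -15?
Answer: 91/271 ≈ 0.33579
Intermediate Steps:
(357 - 266)/(286 + P(3*(-4), -2)) = (357 - 266)/(286 - 15) = 91/271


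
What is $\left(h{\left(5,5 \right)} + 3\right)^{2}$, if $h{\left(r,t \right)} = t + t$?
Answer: $169$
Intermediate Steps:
$h{\left(r,t \right)} = 2 t$
$\left(h{\left(5,5 \right)} + 3\right)^{2} = \left(2 \cdot 5 + 3\right)^{2} = \left(10 + 3\right)^{2} = 13^{2} = 169$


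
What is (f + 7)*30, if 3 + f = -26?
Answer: -660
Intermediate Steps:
f = -29 (f = -3 - 26 = -29)
(f + 7)*30 = (-29 + 7)*30 = -22*30 = -660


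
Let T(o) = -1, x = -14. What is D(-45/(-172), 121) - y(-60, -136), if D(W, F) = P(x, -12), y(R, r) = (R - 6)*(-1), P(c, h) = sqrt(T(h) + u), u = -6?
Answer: -66 + I*sqrt(7) ≈ -66.0 + 2.6458*I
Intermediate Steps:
P(c, h) = I*sqrt(7) (P(c, h) = sqrt(-1 - 6) = sqrt(-7) = I*sqrt(7))
y(R, r) = 6 - R (y(R, r) = (-6 + R)*(-1) = 6 - R)
D(W, F) = I*sqrt(7)
D(-45/(-172), 121) - y(-60, -136) = I*sqrt(7) - (6 - 1*(-60)) = I*sqrt(7) - (6 + 60) = I*sqrt(7) - 1*66 = I*sqrt(7) - 66 = -66 + I*sqrt(7)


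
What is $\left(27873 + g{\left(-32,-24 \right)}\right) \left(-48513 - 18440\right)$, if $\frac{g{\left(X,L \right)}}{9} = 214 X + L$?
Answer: $2274728175$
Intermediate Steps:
$g{\left(X,L \right)} = 9 L + 1926 X$ ($g{\left(X,L \right)} = 9 \left(214 X + L\right) = 9 \left(L + 214 X\right) = 9 L + 1926 X$)
$\left(27873 + g{\left(-32,-24 \right)}\right) \left(-48513 - 18440\right) = \left(27873 + \left(9 \left(-24\right) + 1926 \left(-32\right)\right)\right) \left(-48513 - 18440\right) = \left(27873 - 61848\right) \left(-66953\right) = \left(-33975\right) \left(-66953\right) = 2274728175$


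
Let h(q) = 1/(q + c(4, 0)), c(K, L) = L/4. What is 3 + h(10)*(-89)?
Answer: -59/10 ≈ -5.9000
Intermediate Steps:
c(K, L) = L/4 (c(K, L) = L*(1/4) = L/4)
h(q) = 1/q (h(q) = 1/(q + (1/4)*0) = 1/(q + 0) = 1/q)
3 + h(10)*(-89) = 3 - 89/10 = -59/10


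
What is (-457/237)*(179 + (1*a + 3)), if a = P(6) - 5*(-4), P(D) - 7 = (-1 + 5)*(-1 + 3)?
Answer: -99169/237 ≈ -418.43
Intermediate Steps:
P(D) = 15 (P(D) = 7 + (-1 + 5)*(-1 + 3) = 7 + 4*2 = 7 + 8 = 15)
a = 35 (a = 15 - 5*(-4) = 15 + 20 = 35)
(-457/237)*(179 + (1*a + 3)) = (-457/237)*(179 + (1*35 + 3)) = (-457*1/237)*(179 + (35 + 3)) = -457*(179 + 38)/237 = -457/237*217 = -99169/237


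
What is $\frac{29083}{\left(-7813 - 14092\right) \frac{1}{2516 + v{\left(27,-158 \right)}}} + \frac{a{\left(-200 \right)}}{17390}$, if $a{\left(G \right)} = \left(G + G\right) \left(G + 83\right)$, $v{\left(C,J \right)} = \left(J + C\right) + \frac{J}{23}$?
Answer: $- \frac{2763961353689}{876134285} \approx -3154.7$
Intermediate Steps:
$v{\left(C,J \right)} = C + \frac{24 J}{23}$ ($v{\left(C,J \right)} = \left(C + J\right) + J \frac{1}{23} = \left(C + J\right) + \frac{J}{23} = C + \frac{24 J}{23}$)
$a{\left(G \right)} = 2 G \left(83 + G\right)$
$\frac{29083}{\left(-7813 - 14092\right) \frac{1}{2516 + v{\left(27,-158 \right)}}} + \frac{a{\left(-200 \right)}}{17390} = \frac{29083}{\left(-7813 - 14092\right) \frac{1}{2516 + \left(27 + \frac{24}{23} \left(-158\right)\right)}} + \frac{2 \left(-200\right) \left(83 - 200\right)}{17390} = \frac{29083}{\left(-21905\right) \frac{1}{2516 + \left(27 - \frac{3792}{23}\right)}} + 2 \left(-200\right) \left(-117\right) \frac{1}{17390} = \frac{29083}{\left(-21905\right) \frac{1}{2516 - \frac{3171}{23}}} + 46800 \cdot \frac{1}{17390} = \frac{29083}{\left(-21905\right) \frac{1}{\frac{54697}{23}}} + \frac{4680}{1739} = \frac{29083}{\left(-21905\right) \frac{23}{54697}} + \frac{4680}{1739} = \frac{29083}{- \frac{503815}{54697}} + \frac{4680}{1739} = 29083 \left(- \frac{54697}{503815}\right) + \frac{4680}{1739} = - \frac{1590752851}{503815} + \frac{4680}{1739} = - \frac{2763961353689}{876134285}$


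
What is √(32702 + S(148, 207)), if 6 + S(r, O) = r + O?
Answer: √33051 ≈ 181.80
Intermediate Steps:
S(r, O) = -6 + O + r (S(r, O) = -6 + (r + O) = -6 + (O + r) = -6 + O + r)
√(32702 + S(148, 207)) = √(32702 + (-6 + 207 + 148)) = √(32702 + 349) = √33051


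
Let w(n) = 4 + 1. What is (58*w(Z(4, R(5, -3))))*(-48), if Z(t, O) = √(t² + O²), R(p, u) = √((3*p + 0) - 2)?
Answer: -13920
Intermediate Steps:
R(p, u) = √(-2 + 3*p) (R(p, u) = √(3*p - 2) = √(-2 + 3*p))
Z(t, O) = √(O² + t²)
w(n) = 5
(58*w(Z(4, R(5, -3))))*(-48) = (58*5)*(-48) = 290*(-48) = -13920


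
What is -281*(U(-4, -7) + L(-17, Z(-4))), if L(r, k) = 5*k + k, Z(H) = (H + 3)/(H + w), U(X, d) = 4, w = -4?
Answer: -5339/4 ≈ -1334.8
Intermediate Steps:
Z(H) = (3 + H)/(-4 + H) (Z(H) = (H + 3)/(H - 4) = (3 + H)/(-4 + H))
L(r, k) = 6*k
-281*(U(-4, -7) + L(-17, Z(-4))) = -281*(4 + 6*((3 - 4)/(-4 - 4))) = -281*(4 + 6*(-1/(-8))) = -281*(4 + 6*(-⅛*(-1))) = -281*(4 + 6*(⅛)) = -281*(4 + ¾) = -281*19/4 = -5339/4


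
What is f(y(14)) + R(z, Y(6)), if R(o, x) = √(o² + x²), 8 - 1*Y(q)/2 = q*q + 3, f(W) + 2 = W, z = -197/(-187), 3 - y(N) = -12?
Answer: 13 + √134459645/187 ≈ 75.009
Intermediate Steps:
y(N) = 15 (y(N) = 3 - 1*(-12) = 3 + 12 = 15)
z = 197/187 (z = -197*(-1/187) = 197/187 ≈ 1.0535)
f(W) = -2 + W
Y(q) = 10 - 2*q² (Y(q) = 16 - 2*(q*q + 3) = 16 - 2*(q² + 3) = 16 - 2*(3 + q²) = 16 + (-6 - 2*q²) = 10 - 2*q²)
f(y(14)) + R(z, Y(6)) = (-2 + 15) + √((197/187)² + (10 - 2*6²)²) = 13 + √(38809/34969 + (10 - 2*36)²) = 13 + √(38809/34969 + (10 - 72)²) = 13 + √(38809/34969 + (-62)²) = 13 + √(38809/34969 + 3844) = 13 + √(134459645/34969) = 13 + √134459645/187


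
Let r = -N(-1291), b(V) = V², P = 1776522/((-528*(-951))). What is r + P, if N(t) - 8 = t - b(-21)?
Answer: 13143109/7608 ≈ 1727.5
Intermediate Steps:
P = 26917/7608 (P = 1776522/502128 = 1776522*(1/502128) = 26917/7608 ≈ 3.5380)
N(t) = -433 + t (N(t) = 8 + (t - 1*(-21)²) = 8 + (t - 1*441) = 8 + (t - 441) = 8 + (-441 + t) = -433 + t)
r = 1724 (r = -(-433 - 1291) = -1*(-1724) = 1724)
r + P = 1724 + 26917/7608 = 13143109/7608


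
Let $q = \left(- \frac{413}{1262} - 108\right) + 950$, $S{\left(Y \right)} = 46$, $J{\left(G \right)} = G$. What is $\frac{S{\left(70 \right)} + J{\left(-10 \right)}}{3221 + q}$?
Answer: $\frac{5048}{569677} \approx 0.0088612$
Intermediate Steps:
$q = \frac{1062191}{1262}$ ($q = \left(\left(-413\right) \frac{1}{1262} - 108\right) + 950 = \left(- \frac{413}{1262} - 108\right) + 950 = - \frac{136709}{1262} + 950 = \frac{1062191}{1262} \approx 841.67$)
$\frac{S{\left(70 \right)} + J{\left(-10 \right)}}{3221 + q} = \frac{46 - 10}{3221 + \frac{1062191}{1262}} = \frac{36}{\frac{5127093}{1262}} = 36 \cdot \frac{1262}{5127093} = \frac{5048}{569677}$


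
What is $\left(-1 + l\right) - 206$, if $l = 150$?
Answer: $-57$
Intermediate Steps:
$\left(-1 + l\right) - 206 = \left(-1 + 150\right) - 206 = 149 - 206 = -57$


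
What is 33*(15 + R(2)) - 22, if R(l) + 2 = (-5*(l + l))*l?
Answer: -913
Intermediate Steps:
R(l) = -2 - 10*l² (R(l) = -2 + (-5*(l + l))*l = -2 + (-10*l)*l = -2 - 10*l²)
33*(15 + R(2)) - 22 = 33*(15 + (-2 - 10*2²)) - 22 = 33*(15 + (-2 - 10*4)) - 22 = 33*(15 + (-2 - 40)) - 22 = 33*(15 - 42) - 22 = 33*(-27) - 22 = -891 - 22 = -913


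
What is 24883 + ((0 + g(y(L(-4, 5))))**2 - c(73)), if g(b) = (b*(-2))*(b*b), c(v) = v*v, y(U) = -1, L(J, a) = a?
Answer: 19558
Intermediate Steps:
c(v) = v**2
g(b) = -2*b**3 (g(b) = (-2*b)*b**2 = -2*b**3)
24883 + ((0 + g(y(L(-4, 5))))**2 - c(73)) = 24883 + ((0 - 2*(-1)**3)**2 - 1*73**2) = 24883 + ((0 - 2*(-1))**2 - 1*5329) = 24883 + ((0 + 2)**2 - 5329) = 24883 + (2**2 - 5329) = 24883 + (4 - 5329) = 24883 - 5325 = 19558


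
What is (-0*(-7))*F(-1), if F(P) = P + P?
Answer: 0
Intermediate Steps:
F(P) = 2*P
(-0*(-7))*F(-1) = (-0*(-7))*(2*(-1)) = -4*0*(-2) = 0*(-2) = 0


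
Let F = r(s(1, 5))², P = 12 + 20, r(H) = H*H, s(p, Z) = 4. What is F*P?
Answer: 8192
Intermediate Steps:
r(H) = H²
P = 32
F = 256 (F = (4²)² = 16² = 256)
F*P = 256*32 = 8192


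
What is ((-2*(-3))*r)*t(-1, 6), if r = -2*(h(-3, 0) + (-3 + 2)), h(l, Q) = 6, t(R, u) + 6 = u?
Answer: 0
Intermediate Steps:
t(R, u) = -6 + u
r = -10 (r = -2*(6 + (-3 + 2)) = -2*(6 - 1) = -2*5 = -10)
((-2*(-3))*r)*t(-1, 6) = (-2*(-3)*(-10))*(-6 + 6) = (6*(-10))*0 = -60*0 = 0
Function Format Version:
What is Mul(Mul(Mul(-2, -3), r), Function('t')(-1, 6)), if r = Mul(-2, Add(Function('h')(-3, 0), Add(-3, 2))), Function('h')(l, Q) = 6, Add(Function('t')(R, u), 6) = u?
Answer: 0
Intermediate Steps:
Function('t')(R, u) = Add(-6, u)
r = -10 (r = Mul(-2, Add(6, Add(-3, 2))) = Mul(-2, Add(6, -1)) = Mul(-2, 5) = -10)
Mul(Mul(Mul(-2, -3), r), Function('t')(-1, 6)) = Mul(Mul(Mul(-2, -3), -10), Add(-6, 6)) = Mul(Mul(6, -10), 0) = Mul(-60, 0) = 0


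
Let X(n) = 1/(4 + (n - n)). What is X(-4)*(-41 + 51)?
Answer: 5/2 ≈ 2.5000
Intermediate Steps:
X(n) = ¼ (X(n) = 1/(4 + 0) = 1/4 = ¼)
X(-4)*(-41 + 51) = (-41 + 51)/4 = (¼)*10 = 5/2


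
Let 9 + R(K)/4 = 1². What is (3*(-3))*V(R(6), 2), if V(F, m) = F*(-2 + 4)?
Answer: 576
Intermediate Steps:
R(K) = -32 (R(K) = -36 + 4*1² = -36 + 4*1 = -36 + 4 = -32)
V(F, m) = 2*F (V(F, m) = F*2 = 2*F)
(3*(-3))*V(R(6), 2) = (3*(-3))*(2*(-32)) = -9*(-64) = 576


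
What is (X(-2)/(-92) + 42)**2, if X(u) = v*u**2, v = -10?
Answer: 952576/529 ≈ 1800.7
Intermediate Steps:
X(u) = -10*u**2
(X(-2)/(-92) + 42)**2 = (-10*(-2)**2/(-92) + 42)**2 = (-10*4*(-1/92) + 42)**2 = (-40*(-1/92) + 42)**2 = (10/23 + 42)**2 = (976/23)**2 = 952576/529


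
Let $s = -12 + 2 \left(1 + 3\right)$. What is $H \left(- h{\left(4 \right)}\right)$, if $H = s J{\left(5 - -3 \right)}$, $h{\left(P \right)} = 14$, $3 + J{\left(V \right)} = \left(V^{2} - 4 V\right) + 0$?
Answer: $1624$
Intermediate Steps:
$J{\left(V \right)} = -3 + V^{2} - 4 V$ ($J{\left(V \right)} = -3 + \left(\left(V^{2} - 4 V\right) + 0\right) = -3 + \left(V^{2} - 4 V\right) = -3 + V^{2} - 4 V$)
$s = -4$ ($s = -12 + 2 \cdot 4 = -12 + 8 = -4$)
$H = -116$ ($H = - 4 \left(-3 + \left(5 - -3\right)^{2} - 4 \left(5 - -3\right)\right) = - 4 \left(-3 + \left(5 + 3\right)^{2} - 4 \left(5 + 3\right)\right) = - 4 \left(-3 + 8^{2} - 32\right) = - 4 \left(-3 + 64 - 32\right) = \left(-4\right) 29 = -116$)
$H \left(- h{\left(4 \right)}\right) = - 116 \left(\left(-1\right) 14\right) = \left(-116\right) \left(-14\right) = 1624$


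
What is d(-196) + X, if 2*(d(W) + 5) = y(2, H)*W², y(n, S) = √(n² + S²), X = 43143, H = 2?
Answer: 43138 + 38416*√2 ≈ 97466.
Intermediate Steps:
y(n, S) = √(S² + n²)
d(W) = -5 + √2*W² (d(W) = -5 + (√(2² + 2²)*W²)/2 = -5 + (√(4 + 4)*W²)/2 = -5 + (√8*W²)/2 = -5 + ((2*√2)*W²)/2 = -5 + (2*√2*W²)/2 = -5 + √2*W²)
d(-196) + X = (-5 + √2*(-196)²) + 43143 = (-5 + √2*38416) + 43143 = (-5 + 38416*√2) + 43143 = 43138 + 38416*√2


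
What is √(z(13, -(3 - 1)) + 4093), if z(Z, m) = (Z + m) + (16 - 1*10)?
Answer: √4110 ≈ 64.109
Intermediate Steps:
z(Z, m) = 6 + Z + m (z(Z, m) = (Z + m) + (16 - 10) = (Z + m) + 6 = 6 + Z + m)
√(z(13, -(3 - 1)) + 4093) = √((6 + 13 - (3 - 1)) + 4093) = √((6 + 13 - 1*2) + 4093) = √((6 + 13 - 2) + 4093) = √(17 + 4093) = √4110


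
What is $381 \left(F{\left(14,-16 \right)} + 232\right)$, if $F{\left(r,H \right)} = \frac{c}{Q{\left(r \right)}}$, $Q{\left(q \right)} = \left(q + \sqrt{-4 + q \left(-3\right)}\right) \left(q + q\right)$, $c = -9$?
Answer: $\frac{42778299}{484} + \frac{3429 i \sqrt{46}}{6776} \approx 88385.0 + 3.4322 i$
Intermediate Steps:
$Q{\left(q \right)} = 2 q \left(q + \sqrt{-4 - 3 q}\right)$ ($Q{\left(q \right)} = \left(q + \sqrt{-4 - 3 q}\right) 2 q = 2 q \left(q + \sqrt{-4 - 3 q}\right)$)
$F{\left(r,H \right)} = - \frac{9}{2 r \left(r + \sqrt{-4 - 3 r}\right)}$
$381 \left(F{\left(14,-16 \right)} + 232\right) = 381 \left(- \frac{9}{2 \cdot 14 \left(14 + \sqrt{-4 - 42}\right)} + 232\right) = 381 \left(\left(- \frac{9}{2}\right) \frac{1}{14} \frac{1}{14 + \sqrt{-4 - 42}} + 232\right) = 381 \left(\left(- \frac{9}{2}\right) \frac{1}{14} \frac{1}{14 + \sqrt{-46}} + 232\right) = 381 \left(\left(- \frac{9}{2}\right) \frac{1}{14} \frac{1}{14 + i \sqrt{46}} + 232\right) = 381 \left(- \frac{9}{28 \left(14 + i \sqrt{46}\right)} + 232\right) = 381 \left(232 - \frac{9}{28 \left(14 + i \sqrt{46}\right)}\right) = 88392 - \frac{3429}{28 \left(14 + i \sqrt{46}\right)}$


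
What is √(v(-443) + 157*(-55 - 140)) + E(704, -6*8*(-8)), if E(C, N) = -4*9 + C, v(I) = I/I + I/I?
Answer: 668 + 11*I*√253 ≈ 668.0 + 174.97*I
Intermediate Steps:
v(I) = 2 (v(I) = 1 + 1 = 2)
E(C, N) = -36 + C
√(v(-443) + 157*(-55 - 140)) + E(704, -6*8*(-8)) = √(2 + 157*(-55 - 140)) + (-36 + 704) = √(2 + 157*(-195)) + 668 = √(2 - 30615) + 668 = √(-30613) + 668 = 11*I*√253 + 668 = 668 + 11*I*√253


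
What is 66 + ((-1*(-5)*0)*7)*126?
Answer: 66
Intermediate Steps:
66 + ((-1*(-5)*0)*7)*126 = 66 + ((5*0)*7)*126 = 66 + (0*7)*126 = 66 + 0*126 = 66 + 0 = 66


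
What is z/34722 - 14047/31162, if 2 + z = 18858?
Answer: 49925369/541003482 ≈ 0.092283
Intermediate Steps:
z = 18856 (z = -2 + 18858 = 18856)
z/34722 - 14047/31162 = 18856/34722 - 14047/31162 = 18856*(1/34722) - 14047*1/31162 = 9428/17361 - 14047/31162 = 49925369/541003482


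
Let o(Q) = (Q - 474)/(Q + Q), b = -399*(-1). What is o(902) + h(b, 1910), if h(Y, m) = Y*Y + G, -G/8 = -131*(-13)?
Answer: 65655334/451 ≈ 1.4558e+5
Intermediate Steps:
G = -13624 (G = -(-1048)*(-13) = -8*1703 = -13624)
b = 399
h(Y, m) = -13624 + Y**2 (h(Y, m) = Y*Y - 13624 = Y**2 - 13624 = -13624 + Y**2)
o(Q) = (-474 + Q)/(2*Q) (o(Q) = (-474 + Q)/((2*Q)) = (-474 + Q)*(1/(2*Q)) = (-474 + Q)/(2*Q))
o(902) + h(b, 1910) = (1/2)*(-474 + 902)/902 + (-13624 + 399**2) = (1/2)*(1/902)*428 + (-13624 + 159201) = 107/451 + 145577 = 65655334/451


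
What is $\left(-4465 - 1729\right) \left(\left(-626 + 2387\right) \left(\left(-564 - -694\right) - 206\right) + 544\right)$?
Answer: $825610648$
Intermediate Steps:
$\left(-4465 - 1729\right) \left(\left(-626 + 2387\right) \left(\left(-564 - -694\right) - 206\right) + 544\right) = - 6194 \left(1761 \left(\left(-564 + 694\right) - 206\right) + 544\right) = - 6194 \left(1761 \left(130 - 206\right) + 544\right) = - 6194 \left(1761 \left(-76\right) + 544\right) = - 6194 \left(-133836 + 544\right) = \left(-6194\right) \left(-133292\right) = 825610648$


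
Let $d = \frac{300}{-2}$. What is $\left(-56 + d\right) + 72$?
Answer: $-134$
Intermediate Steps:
$d = -150$ ($d = 300 \left(- \frac{1}{2}\right) = -150$)
$\left(-56 + d\right) + 72 = \left(-56 - 150\right) + 72 = -206 + 72 = -134$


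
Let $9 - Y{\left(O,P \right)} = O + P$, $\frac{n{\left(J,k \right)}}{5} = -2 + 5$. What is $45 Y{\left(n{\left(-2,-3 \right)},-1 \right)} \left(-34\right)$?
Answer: $7650$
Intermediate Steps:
$n{\left(J,k \right)} = 15$ ($n{\left(J,k \right)} = 5 \left(-2 + 5\right) = 5 \cdot 3 = 15$)
$Y{\left(O,P \right)} = 9 - O - P$ ($Y{\left(O,P \right)} = 9 - \left(O + P\right) = 9 - O - P$)
$45 Y{\left(n{\left(-2,-3 \right)},-1 \right)} \left(-34\right) = 45 \left(9 - 15 - -1\right) \left(-34\right) = 45 \left(9 - 15 + 1\right) \left(-34\right) = 45 \left(-5\right) \left(-34\right) = \left(-225\right) \left(-34\right) = 7650$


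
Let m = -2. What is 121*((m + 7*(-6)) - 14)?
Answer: -7018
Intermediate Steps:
121*((m + 7*(-6)) - 14) = 121*((-2 + 7*(-6)) - 14) = 121*((-2 - 42) - 14) = 121*(-44 - 14) = 121*(-58) = -7018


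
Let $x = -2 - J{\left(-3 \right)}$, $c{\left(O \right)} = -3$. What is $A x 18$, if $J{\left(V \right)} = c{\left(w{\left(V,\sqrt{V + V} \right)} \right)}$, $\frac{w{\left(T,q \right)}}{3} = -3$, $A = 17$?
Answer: $306$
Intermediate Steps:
$w{\left(T,q \right)} = -9$ ($w{\left(T,q \right)} = 3 \left(-3\right) = -9$)
$J{\left(V \right)} = -3$
$x = 1$ ($x = -2 - -3 = -2 + 3 = 1$)
$A x 18 = 17 \cdot 1 \cdot 18 = 17 \cdot 18 = 306$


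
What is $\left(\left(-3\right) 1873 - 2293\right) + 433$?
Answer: $-7479$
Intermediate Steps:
$\left(\left(-3\right) 1873 - 2293\right) + 433 = \left(-5619 - 2293\right) + 433 = -7912 + 433 = -7479$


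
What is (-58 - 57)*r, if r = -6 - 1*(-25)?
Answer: -2185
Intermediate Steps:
r = 19 (r = -6 + 25 = 19)
(-58 - 57)*r = (-58 - 57)*19 = -115*19 = -2185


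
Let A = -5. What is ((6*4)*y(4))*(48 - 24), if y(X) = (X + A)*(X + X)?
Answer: -4608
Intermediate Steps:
y(X) = 2*X*(-5 + X) (y(X) = (X - 5)*(X + X) = (-5 + X)*(2*X) = 2*X*(-5 + X))
((6*4)*y(4))*(48 - 24) = ((6*4)*(2*4*(-5 + 4)))*(48 - 24) = (24*(2*4*(-1)))*24 = (24*(-8))*24 = -192*24 = -4608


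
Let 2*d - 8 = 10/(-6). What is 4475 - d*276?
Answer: 3601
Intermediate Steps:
d = 19/6 (d = 4 + (10/(-6))/2 = 4 + (10*(-1/6))/2 = 4 + (1/2)*(-5/3) = 4 - 5/6 = 19/6 ≈ 3.1667)
4475 - d*276 = 4475 - 19*276/6 = 4475 - 1*874 = 4475 - 874 = 3601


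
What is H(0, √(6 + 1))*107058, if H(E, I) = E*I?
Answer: 0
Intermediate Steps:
H(0, √(6 + 1))*107058 = (0*√(6 + 1))*107058 = (0*√7)*107058 = 0*107058 = 0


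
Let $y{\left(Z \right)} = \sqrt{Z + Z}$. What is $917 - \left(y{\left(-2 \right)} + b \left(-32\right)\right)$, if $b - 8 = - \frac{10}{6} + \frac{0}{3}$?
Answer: $\frac{3359}{3} - 2 i \approx 1119.7 - 2.0 i$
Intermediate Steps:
$y{\left(Z \right)} = \sqrt{2} \sqrt{Z}$ ($y{\left(Z \right)} = \sqrt{2 Z} = \sqrt{2} \sqrt{Z}$)
$b = \frac{19}{3}$ ($b = 8 + \left(- \frac{10}{6} + \frac{0}{3}\right) = 8 + \left(\left(-10\right) \frac{1}{6} + 0 \cdot \frac{1}{3}\right) = 8 + \left(- \frac{5}{3} + 0\right) = 8 - \frac{5}{3} = \frac{19}{3} \approx 6.3333$)
$917 - \left(y{\left(-2 \right)} + b \left(-32\right)\right) = 917 - \left(\sqrt{2} \sqrt{-2} + \frac{19}{3} \left(-32\right)\right) = 917 - \left(\sqrt{2} i \sqrt{2} - \frac{608}{3}\right) = 917 - \left(2 i - \frac{608}{3}\right) = 917 - \left(- \frac{608}{3} + 2 i\right) = 917 + \left(\frac{608}{3} - 2 i\right) = \frac{3359}{3} - 2 i$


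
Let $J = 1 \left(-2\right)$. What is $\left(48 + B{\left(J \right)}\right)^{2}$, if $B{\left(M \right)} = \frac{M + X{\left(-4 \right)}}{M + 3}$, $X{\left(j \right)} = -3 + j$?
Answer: $1521$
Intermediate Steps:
$J = -2$
$B{\left(M \right)} = \frac{-7 + M}{3 + M}$ ($B{\left(M \right)} = \frac{M - 7}{M + 3} = \frac{M - 7}{3 + M} = \frac{-7 + M}{3 + M}$)
$\left(48 + B{\left(J \right)}\right)^{2} = \left(48 + \frac{-7 - 2}{3 - 2}\right)^{2} = \left(48 + 1^{-1} \left(-9\right)\right)^{2} = \left(48 + 1 \left(-9\right)\right)^{2} = \left(48 - 9\right)^{2} = 39^{2} = 1521$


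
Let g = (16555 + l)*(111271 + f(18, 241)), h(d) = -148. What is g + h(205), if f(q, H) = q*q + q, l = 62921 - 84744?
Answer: -587977432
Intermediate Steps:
l = -21823
f(q, H) = q + q² (f(q, H) = q² + q = q + q²)
g = -587977284 (g = (16555 - 21823)*(111271 + 18*(1 + 18)) = -5268*(111271 + 18*19) = -5268*(111271 + 342) = -5268*111613 = -587977284)
g + h(205) = -587977284 - 148 = -587977432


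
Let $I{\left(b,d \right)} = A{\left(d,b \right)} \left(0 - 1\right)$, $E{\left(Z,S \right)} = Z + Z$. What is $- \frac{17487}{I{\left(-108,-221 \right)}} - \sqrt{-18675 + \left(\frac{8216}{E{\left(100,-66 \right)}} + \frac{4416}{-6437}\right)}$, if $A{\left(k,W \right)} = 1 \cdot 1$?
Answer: $17487 - \frac{22 i \sqrt{39882454718}}{32185} \approx 17487.0 - 136.51 i$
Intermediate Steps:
$A{\left(k,W \right)} = 1$
$E{\left(Z,S \right)} = 2 Z$
$I{\left(b,d \right)} = -1$ ($I{\left(b,d \right)} = 1 \left(0 - 1\right) = 1 \left(-1\right) = -1$)
$- \frac{17487}{I{\left(-108,-221 \right)}} - \sqrt{-18675 + \left(\frac{8216}{E{\left(100,-66 \right)}} + \frac{4416}{-6437}\right)} = - \frac{17487}{-1} - \sqrt{-18675 + \left(\frac{8216}{2 \cdot 100} + \frac{4416}{-6437}\right)} = \left(-17487\right) \left(-1\right) - \sqrt{-18675 + \left(\frac{8216}{200} + 4416 \left(- \frac{1}{6437}\right)\right)} = 17487 - \sqrt{-18675 + \left(8216 \cdot \frac{1}{200} - \frac{4416}{6437}\right)} = 17487 - \sqrt{-18675 + \left(\frac{1027}{25} - \frac{4416}{6437}\right)} = 17487 - \sqrt{-18675 + \frac{6500399}{160925}} = 17487 - \sqrt{- \frac{2998773976}{160925}} = 17487 - \frac{22 i \sqrt{39882454718}}{32185}$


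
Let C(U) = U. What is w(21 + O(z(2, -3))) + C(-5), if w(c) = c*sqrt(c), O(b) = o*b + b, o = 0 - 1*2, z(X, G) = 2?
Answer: -5 + 19*sqrt(19) ≈ 77.819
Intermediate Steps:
o = -2 (o = 0 - 2 = -2)
O(b) = -b (O(b) = -2*b + b = -b)
w(c) = c**(3/2)
w(21 + O(z(2, -3))) + C(-5) = (21 - 1*2)**(3/2) - 5 = (21 - 2)**(3/2) - 5 = 19**(3/2) - 5 = 19*sqrt(19) - 5 = -5 + 19*sqrt(19)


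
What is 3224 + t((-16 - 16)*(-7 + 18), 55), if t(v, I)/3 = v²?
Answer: 374936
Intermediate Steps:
t(v, I) = 3*v²
3224 + t((-16 - 16)*(-7 + 18), 55) = 3224 + 3*((-16 - 16)*(-7 + 18))² = 3224 + 3*(-32*11)² = 3224 + 3*(-352)² = 3224 + 3*123904 = 3224 + 371712 = 374936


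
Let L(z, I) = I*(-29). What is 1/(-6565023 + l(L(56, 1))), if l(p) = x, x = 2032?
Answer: -1/6562991 ≈ -1.5237e-7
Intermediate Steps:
L(z, I) = -29*I
l(p) = 2032
1/(-6565023 + l(L(56, 1))) = 1/(-6565023 + 2032) = 1/(-6562991) = -1/6562991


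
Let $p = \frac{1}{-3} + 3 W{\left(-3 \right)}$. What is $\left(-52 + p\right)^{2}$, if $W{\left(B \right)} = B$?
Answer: $\frac{33856}{9} \approx 3761.8$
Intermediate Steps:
$p = - \frac{28}{3}$ ($p = \frac{1}{-3} + 3 \left(-3\right) = - \frac{1}{3} - 9 = - \frac{28}{3} \approx -9.3333$)
$\left(-52 + p\right)^{2} = \left(-52 - \frac{28}{3}\right)^{2} = \left(- \frac{184}{3}\right)^{2} = \frac{33856}{9}$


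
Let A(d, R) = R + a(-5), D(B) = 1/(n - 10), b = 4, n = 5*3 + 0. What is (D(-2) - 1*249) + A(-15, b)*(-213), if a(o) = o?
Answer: -179/5 ≈ -35.800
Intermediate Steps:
n = 15 (n = 15 + 0 = 15)
D(B) = ⅕ (D(B) = 1/(15 - 10) = 1/5 = ⅕)
A(d, R) = -5 + R (A(d, R) = R - 5 = -5 + R)
(D(-2) - 1*249) + A(-15, b)*(-213) = (⅕ - 1*249) + (-5 + 4)*(-213) = (⅕ - 249) - 1*(-213) = -1244/5 + 213 = -179/5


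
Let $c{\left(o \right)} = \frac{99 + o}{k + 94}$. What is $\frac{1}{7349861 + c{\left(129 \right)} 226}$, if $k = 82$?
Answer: $\frac{22}{161703383} \approx 1.3605 \cdot 10^{-7}$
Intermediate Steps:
$c{\left(o \right)} = \frac{9}{16} + \frac{o}{176}$ ($c{\left(o \right)} = \frac{99 + o}{82 + 94} = \frac{99 + o}{176} = \left(99 + o\right) \frac{1}{176} = \frac{9}{16} + \frac{o}{176}$)
$\frac{1}{7349861 + c{\left(129 \right)} 226} = \frac{1}{7349861 + \left(\frac{9}{16} + \frac{1}{176} \cdot 129\right) 226} = \frac{1}{7349861 + \left(\frac{9}{16} + \frac{129}{176}\right) 226} = \frac{1}{7349861 + \frac{57}{44} \cdot 226} = \frac{1}{7349861 + \frac{6441}{22}} = \frac{1}{\frac{161703383}{22}} = \frac{22}{161703383}$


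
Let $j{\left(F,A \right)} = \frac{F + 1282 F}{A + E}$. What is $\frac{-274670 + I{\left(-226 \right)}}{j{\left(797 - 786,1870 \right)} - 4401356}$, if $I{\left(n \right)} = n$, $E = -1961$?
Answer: $\frac{8338512}{133512503} \approx 0.062455$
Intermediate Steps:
$j{\left(F,A \right)} = \frac{1283 F}{-1961 + A}$ ($j{\left(F,A \right)} = \frac{F + 1282 F}{A - 1961} = \frac{1283 F}{-1961 + A}$)
$\frac{-274670 + I{\left(-226 \right)}}{j{\left(797 - 786,1870 \right)} - 4401356} = \frac{-274670 - 226}{\frac{1283 \left(797 - 786\right)}{-1961 + 1870} - 4401356} = - \frac{274896}{\frac{1283 \left(797 - 786\right)}{-91} - 4401356} = - \frac{274896}{1283 \cdot 11 \left(- \frac{1}{91}\right) - 4401356} = - \frac{274896}{- \frac{14113}{91} - 4401356} = - \frac{274896}{- \frac{400537509}{91}} = \left(-274896\right) \left(- \frac{91}{400537509}\right) = \frac{8338512}{133512503}$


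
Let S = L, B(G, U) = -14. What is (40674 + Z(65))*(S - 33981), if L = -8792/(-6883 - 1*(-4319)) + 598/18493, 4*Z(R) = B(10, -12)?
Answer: -32761729603524961/23708026 ≈ -1.3819e+9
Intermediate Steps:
Z(R) = -7/2 (Z(R) = (¼)*(-14) = -7/2)
L = 41030932/11854013 (L = -8792/(-6883 + 4319) + 598*(1/18493) = -8792/(-2564) + 598/18493 = -8792*(-1/2564) + 598/18493 = 2198/641 + 598/18493 = 41030932/11854013 ≈ 3.4614)
S = 41030932/11854013 ≈ 3.4614
(40674 + Z(65))*(S - 33981) = (40674 - 7/2)*(41030932/11854013 - 33981) = (81341/2)*(-402770184821/11854013) = -32761729603524961/23708026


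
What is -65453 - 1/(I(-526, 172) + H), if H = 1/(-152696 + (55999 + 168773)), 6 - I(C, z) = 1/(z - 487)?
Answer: -8921006820983/136296031 ≈ -65453.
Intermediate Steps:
I(C, z) = 6 - 1/(-487 + z) (I(C, z) = 6 - 1/(z - 487) = 6 - 1/(-487 + z))
H = 1/72076 (H = 1/(-152696 + 224772) = 1/72076 ≈ 1.3874e-5)
-65453 - 1/(I(-526, 172) + H) = -65453 - 1/((-2923 + 6*172)/(-487 + 172) + 1/72076) = -65453 - 1/((-2923 + 1032)/(-315) + 1/72076) = -65453 - 1/(-1/315*(-1891) + 1/72076) = -65453 - 1/(1891/315 + 1/72076) = -65453 - 1/136296031/22703940 = -65453 - 1*22703940/136296031 = -65453 - 22703940/136296031 = -8921006820983/136296031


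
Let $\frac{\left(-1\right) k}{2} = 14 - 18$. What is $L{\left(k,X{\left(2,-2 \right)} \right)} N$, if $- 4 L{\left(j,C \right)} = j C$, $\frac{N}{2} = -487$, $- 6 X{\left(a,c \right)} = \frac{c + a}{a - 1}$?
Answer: $0$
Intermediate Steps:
$X{\left(a,c \right)} = - \frac{a + c}{6 \left(-1 + a\right)}$ ($X{\left(a,c \right)} = - \frac{\left(c + a\right) \frac{1}{a - 1}}{6} = - \frac{\left(a + c\right) \frac{1}{-1 + a}}{6} = - \frac{\frac{1}{-1 + a} \left(a + c\right)}{6} = - \frac{a + c}{6 \left(-1 + a\right)}$)
$N = -974$ ($N = 2 \left(-487\right) = -974$)
$k = 8$ ($k = - 2 \left(14 - 18\right) = \left(-2\right) \left(-4\right) = 8$)
$L{\left(j,C \right)} = - \frac{C j}{4}$ ($L{\left(j,C \right)} = - \frac{j C}{4} = - \frac{C j}{4}$)
$L{\left(k,X{\left(2,-2 \right)} \right)} N = \left(- \frac{1}{4}\right) \frac{\left(-1\right) 2 - -2}{6 \left(-1 + 2\right)} 8 \left(-974\right) = \left(- \frac{1}{4}\right) \frac{-2 + 2}{6 \cdot 1} \cdot 8 \left(-974\right) = \left(- \frac{1}{4}\right) \frac{1}{6} \cdot 1 \cdot 0 \cdot 8 \left(-974\right) = \left(- \frac{1}{4}\right) 0 \cdot 8 \left(-974\right) = 0 \left(-974\right) = 0$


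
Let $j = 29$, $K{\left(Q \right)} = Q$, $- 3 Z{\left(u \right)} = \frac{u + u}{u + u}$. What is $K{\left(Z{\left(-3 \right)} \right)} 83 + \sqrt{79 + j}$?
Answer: $- \frac{83}{3} + 6 \sqrt{3} \approx -17.274$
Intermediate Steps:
$Z{\left(u \right)} = - \frac{1}{3}$ ($Z{\left(u \right)} = - \frac{\left(u + u\right) \frac{1}{u + u}}{3} = - \frac{2 u \frac{1}{2 u}}{3} = \left(- \frac{1}{3}\right) 1 = - \frac{1}{3}$)
$K{\left(Z{\left(-3 \right)} \right)} 83 + \sqrt{79 + j} = \left(- \frac{1}{3}\right) 83 + \sqrt{79 + 29} = - \frac{83}{3} + \sqrt{108} = - \frac{83}{3} + 6 \sqrt{3}$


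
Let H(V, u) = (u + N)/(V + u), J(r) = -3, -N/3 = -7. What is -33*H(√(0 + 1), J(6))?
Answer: 297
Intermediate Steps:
N = 21 (N = -3*(-7) = 21)
H(V, u) = (21 + u)/(V + u) (H(V, u) = (u + 21)/(V + u) = (21 + u)/(V + u))
-33*H(√(0 + 1), J(6)) = -33*(21 - 3)/(√(0 + 1) - 3) = -33*18/(√1 - 3) = -33*18/(1 - 3) = -33*18/(-2) = -(-33)*18/2 = -33*(-9) = 297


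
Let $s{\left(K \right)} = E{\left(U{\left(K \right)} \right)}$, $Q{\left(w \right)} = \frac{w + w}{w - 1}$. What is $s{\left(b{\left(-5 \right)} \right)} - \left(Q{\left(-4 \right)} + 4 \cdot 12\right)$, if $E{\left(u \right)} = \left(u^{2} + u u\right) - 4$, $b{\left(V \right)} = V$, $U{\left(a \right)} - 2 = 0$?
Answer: $- \frac{228}{5} \approx -45.6$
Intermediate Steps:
$Q{\left(w \right)} = \frac{2 w}{-1 + w}$
$U{\left(a \right)} = 2$ ($U{\left(a \right)} = 2 + 0 = 2$)
$E{\left(u \right)} = -4 + 2 u^{2}$ ($E{\left(u \right)} = \left(u^{2} + u^{2}\right) - 4 = 2 u^{2} - 4 = -4 + 2 u^{2}$)
$s{\left(K \right)} = 4$ ($s{\left(K \right)} = -4 + 2 \cdot 2^{2} = -4 + 2 \cdot 4 = -4 + 8 = 4$)
$s{\left(b{\left(-5 \right)} \right)} - \left(Q{\left(-4 \right)} + 4 \cdot 12\right) = 4 - \left(2 \left(-4\right) \frac{1}{-1 - 4} + 4 \cdot 12\right) = 4 - \left(2 \left(-4\right) \frac{1}{-5} + 48\right) = 4 - \left(2 \left(-4\right) \left(- \frac{1}{5}\right) + 48\right) = 4 - \left(\frac{8}{5} + 48\right) = 4 - \frac{248}{5} = - \frac{228}{5}$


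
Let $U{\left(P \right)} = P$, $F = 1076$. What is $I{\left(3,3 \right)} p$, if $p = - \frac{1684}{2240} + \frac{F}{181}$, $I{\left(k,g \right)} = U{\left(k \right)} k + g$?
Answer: $\frac{1579077}{25340} \approx 62.316$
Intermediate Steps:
$I{\left(k,g \right)} = g + k^{2}$ ($I{\left(k,g \right)} = k k + g = k^{2} + g = g + k^{2}$)
$p = \frac{526359}{101360}$ ($p = - \frac{1684}{2240} + \frac{1076}{181} = \left(-1684\right) \frac{1}{2240} + 1076 \cdot \frac{1}{181} = - \frac{421}{560} + \frac{1076}{181} = \frac{526359}{101360} \approx 5.193$)
$I{\left(3,3 \right)} p = \left(3 + 3^{2}\right) \frac{526359}{101360} = \left(3 + 9\right) \frac{526359}{101360} = 12 \cdot \frac{526359}{101360} = \frac{1579077}{25340}$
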